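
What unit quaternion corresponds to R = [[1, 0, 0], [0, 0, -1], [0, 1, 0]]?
0.7071 + 0.7071i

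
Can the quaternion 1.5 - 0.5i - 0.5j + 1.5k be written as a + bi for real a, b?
No. The quaternion 1.5 - 0.5i - 0.5j + 1.5k has j-coefficient y = -0.5 and k-coefficient z = 1.5, not both zero, so it does not lie in the complex subalgebra spanned by 1 and i.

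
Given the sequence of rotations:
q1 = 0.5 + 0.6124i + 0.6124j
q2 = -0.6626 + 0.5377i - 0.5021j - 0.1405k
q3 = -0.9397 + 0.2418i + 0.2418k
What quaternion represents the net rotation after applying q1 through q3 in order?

q2 · q1 = -0.3531 - 0.0509i - 0.7429j + 0.5665k
q3 · q2 · q1 = 0.2071 + 0.1421i + 0.5488j - 0.7974k
0.2071 + 0.1421i + 0.5488j - 0.7974k


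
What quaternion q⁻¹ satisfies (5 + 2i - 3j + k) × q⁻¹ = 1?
0.1282 - 0.0513i + 0.0769j - 0.0256k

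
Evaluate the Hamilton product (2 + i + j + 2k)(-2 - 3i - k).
1 - 9i - 7j - 3k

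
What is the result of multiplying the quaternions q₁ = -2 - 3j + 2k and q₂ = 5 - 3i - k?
-8 + 9i - 21j + 3k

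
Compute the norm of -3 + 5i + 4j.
√50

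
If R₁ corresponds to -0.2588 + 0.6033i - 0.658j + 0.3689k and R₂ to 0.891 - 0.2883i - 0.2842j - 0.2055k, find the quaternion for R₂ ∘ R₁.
-0.1679 + 0.3721i - 0.5304j + 0.743k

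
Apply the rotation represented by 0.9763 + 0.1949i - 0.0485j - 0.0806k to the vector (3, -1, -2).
(3.061, -0.694, -2.037)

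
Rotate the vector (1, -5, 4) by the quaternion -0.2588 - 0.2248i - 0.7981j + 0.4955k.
(-3.08, -5.566, 1.237)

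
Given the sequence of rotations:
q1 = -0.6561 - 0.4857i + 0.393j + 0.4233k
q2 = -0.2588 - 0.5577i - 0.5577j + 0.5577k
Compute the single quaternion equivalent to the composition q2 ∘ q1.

q2 · q1 = -0.118 + 0.0364i + 0.2294j - 0.9655k
-0.118 + 0.0364i + 0.2294j - 0.9655k


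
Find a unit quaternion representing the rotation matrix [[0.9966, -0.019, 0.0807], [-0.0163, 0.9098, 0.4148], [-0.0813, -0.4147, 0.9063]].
0.9763 - 0.2124i + 0.0415j + 0.0007k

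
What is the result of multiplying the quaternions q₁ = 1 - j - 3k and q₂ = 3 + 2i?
3 + 2i - 9j - 7k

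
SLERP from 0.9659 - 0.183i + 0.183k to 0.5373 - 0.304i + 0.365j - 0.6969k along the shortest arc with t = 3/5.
0.8332 - 0.2972i + 0.2516j - 0.3927k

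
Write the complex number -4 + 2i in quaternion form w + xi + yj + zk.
-4 + 2i + 0j + 0k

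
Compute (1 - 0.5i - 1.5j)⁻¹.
0.2857 + 0.1429i + 0.4286j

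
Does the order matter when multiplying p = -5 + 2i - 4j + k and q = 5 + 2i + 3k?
Yes: pq = -32 - 12i - 24j - 2k ≠ -32 + 12i - 16j - 18k = qp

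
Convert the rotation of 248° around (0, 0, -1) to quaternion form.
-0.5592 - 0.829k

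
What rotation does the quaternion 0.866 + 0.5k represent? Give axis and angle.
axis = (0, 0, 1), θ = π/3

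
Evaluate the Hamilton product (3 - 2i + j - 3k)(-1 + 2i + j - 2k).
-6 + 9i - 8j - 7k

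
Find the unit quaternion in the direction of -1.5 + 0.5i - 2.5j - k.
-0.4804 + 0.1601i - 0.8006j - 0.3203k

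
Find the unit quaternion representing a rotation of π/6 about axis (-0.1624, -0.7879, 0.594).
0.9659 - 0.042i - 0.2039j + 0.1537k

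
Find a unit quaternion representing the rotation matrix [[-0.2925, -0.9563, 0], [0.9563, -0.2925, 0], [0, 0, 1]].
0.5948 + 0.8039k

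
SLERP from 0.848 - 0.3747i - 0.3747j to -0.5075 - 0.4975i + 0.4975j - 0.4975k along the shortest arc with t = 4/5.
0.6504 + 0.3393i - 0.5247j + 0.432k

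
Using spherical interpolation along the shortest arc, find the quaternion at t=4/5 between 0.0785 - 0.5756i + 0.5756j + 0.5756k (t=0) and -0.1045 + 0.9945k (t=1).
-0.0704 - 0.1346i + 0.1346j + 0.9792k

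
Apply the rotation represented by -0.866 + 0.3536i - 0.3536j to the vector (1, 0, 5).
(3.812, 2.812, 1.887)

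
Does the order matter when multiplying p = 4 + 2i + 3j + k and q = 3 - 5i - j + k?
Yes: pq = 24 - 10i - 2j + 20k ≠ 24 - 18i + 12j - 6k = qp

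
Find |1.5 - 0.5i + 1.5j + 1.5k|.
√7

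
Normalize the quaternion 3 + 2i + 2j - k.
0.7071 + 0.4714i + 0.4714j - 0.2357k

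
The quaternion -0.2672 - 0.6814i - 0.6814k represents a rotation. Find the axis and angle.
axis = (-√2/2, 0, -√2/2), θ = 211°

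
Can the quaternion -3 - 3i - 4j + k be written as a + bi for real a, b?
No. The quaternion -3 - 3i - 4j + k has j-coefficient y = -4 and k-coefficient z = 1, not both zero, so it does not lie in the complex subalgebra spanned by 1 and i.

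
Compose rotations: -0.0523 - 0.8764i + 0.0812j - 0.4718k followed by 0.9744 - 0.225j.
-0.0327 - 0.7478i + 0.0909j - 0.6569k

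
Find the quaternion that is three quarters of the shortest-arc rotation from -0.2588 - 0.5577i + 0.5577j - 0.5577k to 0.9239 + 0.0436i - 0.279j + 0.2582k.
-0.8206 - 0.1977i + 0.3875j - 0.3707k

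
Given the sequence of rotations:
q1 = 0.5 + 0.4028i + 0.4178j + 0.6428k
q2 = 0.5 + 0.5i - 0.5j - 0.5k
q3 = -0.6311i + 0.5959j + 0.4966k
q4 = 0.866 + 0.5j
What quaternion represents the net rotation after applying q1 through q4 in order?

q2 · q1 = 0.5789 + 0.3389i - 0.5639j + 0.4817k
q3 · q2 · q1 = 0.3107 + 0.2017i + 0.8173j + 0.4414k
q4 · q3 · q2 · q1 = -0.1396 + 0.3954i + 0.8631j + 0.2814k
-0.1396 + 0.3954i + 0.8631j + 0.2814k


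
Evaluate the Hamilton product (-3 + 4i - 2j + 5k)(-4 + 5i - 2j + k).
-17 - 23i + 35j - 21k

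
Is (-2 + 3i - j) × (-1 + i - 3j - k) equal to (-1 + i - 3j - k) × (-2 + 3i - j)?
No: pq = -4 - 4i + 10j - 6k ≠ -4 - 6i + 4j + 10k = qp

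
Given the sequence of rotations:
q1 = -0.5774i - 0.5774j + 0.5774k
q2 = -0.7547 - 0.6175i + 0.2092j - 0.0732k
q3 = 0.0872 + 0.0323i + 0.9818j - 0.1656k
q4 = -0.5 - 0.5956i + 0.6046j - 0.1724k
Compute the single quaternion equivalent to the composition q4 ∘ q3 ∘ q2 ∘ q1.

q2 · q1 = -0.1935 + 0.5143i + 0.8346j + 0.0416k
q3 · q2 · q1 = -0.846 + 0.2176i - 0.2037j - 0.4423k
q4 · q3 · q2 · q1 = 0.5995 + 0.0925i - 0.7106j + 0.3568k
0.5995 + 0.0925i - 0.7106j + 0.3568k


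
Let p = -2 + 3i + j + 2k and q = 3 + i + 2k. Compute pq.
-13 + 9i - j + k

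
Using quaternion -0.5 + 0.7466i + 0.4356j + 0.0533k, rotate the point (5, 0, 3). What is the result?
(2.006, 5.365, 1.093)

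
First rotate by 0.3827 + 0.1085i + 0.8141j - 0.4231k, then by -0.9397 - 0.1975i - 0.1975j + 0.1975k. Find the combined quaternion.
-0.0938 - 0.2548i - 0.9027j + 0.3338k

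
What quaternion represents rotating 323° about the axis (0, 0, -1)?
-0.9483 - 0.3173k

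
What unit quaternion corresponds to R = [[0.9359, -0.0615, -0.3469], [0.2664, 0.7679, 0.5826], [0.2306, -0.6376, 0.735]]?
0.9272 - 0.329i - 0.1557j + 0.0884k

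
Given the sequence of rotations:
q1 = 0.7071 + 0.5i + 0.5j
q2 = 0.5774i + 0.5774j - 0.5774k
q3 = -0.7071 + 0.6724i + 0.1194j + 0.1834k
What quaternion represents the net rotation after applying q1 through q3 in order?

q2 · q1 = -0.5774 + 0.697i + 0.1196j - 0.4083k
q3 · q2 · q1 = 0.0002 - 0.9518i + 0.2489j + 0.18k
0.0002 - 0.9518i + 0.2489j + 0.18k


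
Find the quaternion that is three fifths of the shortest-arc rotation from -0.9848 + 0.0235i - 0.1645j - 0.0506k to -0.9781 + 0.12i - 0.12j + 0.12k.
-0.9856 + 0.0818i - 0.1385j + 0.052k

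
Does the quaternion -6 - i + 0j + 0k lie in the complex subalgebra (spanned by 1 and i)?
Yes. The quaternion -6 - i has j- and k-coefficients y = z = 0, so it lies in the complex subalgebra spanned by 1 and i.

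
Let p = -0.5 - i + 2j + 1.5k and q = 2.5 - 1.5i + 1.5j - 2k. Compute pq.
-2.75 - 8i + 6.25k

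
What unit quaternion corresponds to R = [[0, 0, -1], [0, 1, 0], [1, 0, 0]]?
0.7071 - 0.7071j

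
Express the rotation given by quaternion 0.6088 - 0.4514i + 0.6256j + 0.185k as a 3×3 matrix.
[[0.1488, -0.79, 0.5947], [-0.3395, 0.524, 0.7811], [-0.9287, -0.3182, -0.1903]]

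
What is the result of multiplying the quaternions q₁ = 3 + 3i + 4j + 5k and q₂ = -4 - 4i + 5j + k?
-25 - 45i - 24j + 14k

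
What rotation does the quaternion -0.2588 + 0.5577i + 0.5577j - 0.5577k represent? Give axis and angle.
axis = (√3/3, √3/3, -√3/3), θ = 7π/6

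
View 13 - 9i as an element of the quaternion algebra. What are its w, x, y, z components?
13 - 9i + 0j + 0k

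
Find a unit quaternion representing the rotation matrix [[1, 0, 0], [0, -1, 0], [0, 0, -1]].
i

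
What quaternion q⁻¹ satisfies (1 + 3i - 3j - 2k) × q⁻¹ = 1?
0.0435 - 0.1304i + 0.1304j + 0.087k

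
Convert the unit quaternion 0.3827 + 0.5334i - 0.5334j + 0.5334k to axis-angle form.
axis = (√3/3, -√3/3, √3/3), θ = 3π/4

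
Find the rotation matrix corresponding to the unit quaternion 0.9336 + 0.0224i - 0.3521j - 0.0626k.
[[0.7442, 0.1011, -0.6602], [-0.1327, 0.9912, 0.0023], [0.6546, 0.0859, 0.751]]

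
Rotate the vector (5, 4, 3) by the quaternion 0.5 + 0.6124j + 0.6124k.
(-3.113, 6.312, 0.688)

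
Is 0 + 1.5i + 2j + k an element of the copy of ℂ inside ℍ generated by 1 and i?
No. The quaternion 1.5i + 2j + k has j-coefficient y = 2 and k-coefficient z = 1, not both zero, so it does not lie in the complex subalgebra spanned by 1 and i.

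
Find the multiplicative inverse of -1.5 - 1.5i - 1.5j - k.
-0.1935 + 0.1935i + 0.1935j + 0.129k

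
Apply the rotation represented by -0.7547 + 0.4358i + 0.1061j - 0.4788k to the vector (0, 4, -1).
(-1.943, 0.09, -3.635)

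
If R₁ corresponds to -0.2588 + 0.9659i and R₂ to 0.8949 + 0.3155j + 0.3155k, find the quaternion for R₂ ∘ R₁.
-0.2316 + 0.8644i + 0.2231j - 0.3864k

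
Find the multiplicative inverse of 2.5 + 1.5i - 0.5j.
0.2857 - 0.1714i + 0.0571j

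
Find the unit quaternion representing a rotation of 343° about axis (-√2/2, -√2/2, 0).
-0.989 - 0.1045i - 0.1045j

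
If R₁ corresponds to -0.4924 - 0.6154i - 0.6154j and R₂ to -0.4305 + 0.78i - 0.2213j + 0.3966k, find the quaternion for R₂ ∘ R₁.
0.5558 + 0.1249i + 0.1298j - 0.8115k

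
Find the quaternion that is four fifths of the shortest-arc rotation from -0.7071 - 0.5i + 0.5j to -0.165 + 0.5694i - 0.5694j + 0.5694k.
-0.0305 - 0.615i + 0.615j - 0.4925k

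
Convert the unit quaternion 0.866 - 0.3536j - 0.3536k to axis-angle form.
axis = (0, -√2/2, -√2/2), θ = π/3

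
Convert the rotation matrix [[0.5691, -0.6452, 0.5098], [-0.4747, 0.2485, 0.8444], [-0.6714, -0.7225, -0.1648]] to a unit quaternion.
0.6428 - 0.6094i + 0.4594j + 0.0663k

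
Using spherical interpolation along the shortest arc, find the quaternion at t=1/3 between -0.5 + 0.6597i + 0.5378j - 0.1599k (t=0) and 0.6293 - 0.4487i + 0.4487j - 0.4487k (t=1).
-0.6625 + 0.7101i + 0.2288j + 0.0675k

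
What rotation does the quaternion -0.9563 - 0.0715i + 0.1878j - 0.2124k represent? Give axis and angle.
axis = (-0.2445, 0.6423, -0.7264), θ = 326°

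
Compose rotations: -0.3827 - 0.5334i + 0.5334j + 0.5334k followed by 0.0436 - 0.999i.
-0.5496 + 0.3591i + 0.5561j - 0.5096k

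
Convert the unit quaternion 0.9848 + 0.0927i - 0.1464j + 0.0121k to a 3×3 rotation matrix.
[[0.9568, -0.051, -0.2861], [-0.0033, 0.9825, -0.1861], [0.2906, 0.179, 0.9399]]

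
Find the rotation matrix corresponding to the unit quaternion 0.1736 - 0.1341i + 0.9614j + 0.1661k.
[[-0.9038, -0.3155, 0.2893], [-0.2002, 0.9089, 0.3659], [-0.3783, 0.2728, -0.8845]]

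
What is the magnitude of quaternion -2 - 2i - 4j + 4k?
√40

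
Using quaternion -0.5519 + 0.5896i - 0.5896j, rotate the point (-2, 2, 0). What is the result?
(-2, 2, 0)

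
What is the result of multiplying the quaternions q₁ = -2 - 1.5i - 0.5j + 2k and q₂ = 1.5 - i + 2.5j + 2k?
-7.25 - 6.25i - 4.75j - 5.25k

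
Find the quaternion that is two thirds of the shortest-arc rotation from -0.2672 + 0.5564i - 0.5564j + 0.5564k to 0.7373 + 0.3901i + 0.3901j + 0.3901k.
0.5016 + 0.6103i + 0.0602j + 0.6103k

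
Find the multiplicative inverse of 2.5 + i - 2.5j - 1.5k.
0.1587 - 0.0635i + 0.1587j + 0.0952k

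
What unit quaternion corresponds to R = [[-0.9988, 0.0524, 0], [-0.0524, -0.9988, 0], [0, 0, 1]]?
-0.0262 + 0.9997k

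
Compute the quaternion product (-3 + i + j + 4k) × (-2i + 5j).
-3 - 14i - 23j + 7k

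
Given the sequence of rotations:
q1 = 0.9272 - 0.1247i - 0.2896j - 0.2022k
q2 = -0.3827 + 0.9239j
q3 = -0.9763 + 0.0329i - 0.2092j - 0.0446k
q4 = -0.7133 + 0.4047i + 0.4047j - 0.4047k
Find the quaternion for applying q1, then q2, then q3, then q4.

q2 · q1 = -0.0873 - 0.1391i + 0.9675j + 0.1926k
q3 · q2 · q1 = 0.3008 + 0.1358i - 0.9264j - 0.1814k
q4 · q3 · q2 · q1 = 0.032 - 0.4235i + 0.801j - 0.4222k
0.032 - 0.4235i + 0.801j - 0.4222k


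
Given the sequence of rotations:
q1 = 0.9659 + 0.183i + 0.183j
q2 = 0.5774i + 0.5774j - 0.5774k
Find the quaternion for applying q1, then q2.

q2 · q1 = -0.2113 + 0.6634i + 0.452j - 0.5577k
-0.2113 + 0.6634i + 0.452j - 0.5577k


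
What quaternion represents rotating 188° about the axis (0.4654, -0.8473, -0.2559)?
-0.0698 + 0.4643i - 0.8452j - 0.2553k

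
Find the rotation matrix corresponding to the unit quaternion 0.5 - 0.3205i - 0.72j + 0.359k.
[[-0.2946, 0.1025, -0.9501], [0.8205, 0.5368, -0.1965], [0.4899, -0.8375, -0.2422]]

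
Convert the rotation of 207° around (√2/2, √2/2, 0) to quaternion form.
-0.2334 + 0.6876i + 0.6876j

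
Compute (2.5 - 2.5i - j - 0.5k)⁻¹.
0.1818 + 0.1818i + 0.0727j + 0.0364k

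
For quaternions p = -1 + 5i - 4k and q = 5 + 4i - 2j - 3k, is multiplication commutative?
No: pq = -37 + 13i + j - 27k ≠ -37 + 29i + 3j - 7k = qp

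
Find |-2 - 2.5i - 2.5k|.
4.062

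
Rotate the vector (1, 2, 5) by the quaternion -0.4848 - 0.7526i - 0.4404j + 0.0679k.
(3.684, -3.635, -1.793)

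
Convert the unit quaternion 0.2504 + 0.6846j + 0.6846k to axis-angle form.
axis = (0, √2/2, √2/2), θ = 151°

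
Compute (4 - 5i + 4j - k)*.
4 + 5i - 4j + k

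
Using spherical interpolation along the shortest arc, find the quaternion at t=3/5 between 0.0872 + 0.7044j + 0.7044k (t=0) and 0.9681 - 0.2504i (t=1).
0.8051 - 0.1956i + 0.396j + 0.396k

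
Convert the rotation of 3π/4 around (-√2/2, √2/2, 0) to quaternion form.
0.3827 - 0.6533i + 0.6533j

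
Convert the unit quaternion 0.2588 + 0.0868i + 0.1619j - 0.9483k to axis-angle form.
axis = (0.0899, 0.1676, -0.9817), θ = 5π/6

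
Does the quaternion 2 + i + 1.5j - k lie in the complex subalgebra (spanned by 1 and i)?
No. The quaternion 2 + i + 1.5j - k has j-coefficient y = 1.5 and k-coefficient z = -1, not both zero, so it does not lie in the complex subalgebra spanned by 1 and i.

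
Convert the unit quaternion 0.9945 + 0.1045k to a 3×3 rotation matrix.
[[0.9782, -0.2079, 0], [0.2079, 0.9782, 0], [0, 0, 1]]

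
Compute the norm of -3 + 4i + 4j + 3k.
√50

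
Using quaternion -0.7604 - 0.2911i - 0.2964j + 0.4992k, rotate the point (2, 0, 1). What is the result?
(0.812, -1.912, -0.828)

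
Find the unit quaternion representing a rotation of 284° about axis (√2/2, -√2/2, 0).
-0.788 + 0.4353i - 0.4353j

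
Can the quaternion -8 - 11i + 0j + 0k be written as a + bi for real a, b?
Yes. The quaternion -8 - 11i has j- and k-coefficients y = z = 0, so it lies in the complex subalgebra spanned by 1 and i.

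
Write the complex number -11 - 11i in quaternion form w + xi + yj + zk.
-11 - 11i + 0j + 0k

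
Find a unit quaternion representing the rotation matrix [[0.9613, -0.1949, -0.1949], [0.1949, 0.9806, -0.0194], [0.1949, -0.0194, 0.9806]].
0.9903 - 0.0984j + 0.0984k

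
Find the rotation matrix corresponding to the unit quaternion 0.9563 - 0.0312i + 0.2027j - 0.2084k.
[[0.831, 0.3859, 0.4007], [-0.4112, 0.9112, -0.0248], [-0.3747, -0.1442, 0.9159]]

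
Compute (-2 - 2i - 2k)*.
-2 + 2i + 2k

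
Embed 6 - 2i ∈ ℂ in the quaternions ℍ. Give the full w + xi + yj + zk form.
6 - 2i + 0j + 0k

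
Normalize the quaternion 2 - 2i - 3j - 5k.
0.3086 - 0.3086i - 0.4629j - 0.7715k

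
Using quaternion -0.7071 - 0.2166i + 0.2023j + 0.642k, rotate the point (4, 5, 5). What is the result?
(1.656, -3.806, 6.984)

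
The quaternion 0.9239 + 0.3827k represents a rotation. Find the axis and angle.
axis = (0, 0, 1), θ = π/4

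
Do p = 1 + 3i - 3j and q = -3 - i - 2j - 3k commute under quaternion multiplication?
No: pq = -6 - i + 16j - 12k ≠ -6 - 19i - 2j + 6k = qp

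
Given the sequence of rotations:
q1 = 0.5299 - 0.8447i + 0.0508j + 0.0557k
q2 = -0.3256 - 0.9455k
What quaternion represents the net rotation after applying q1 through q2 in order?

q2 · q1 = -0.1199 + 0.3231i + 0.7821j - 0.5192k
-0.1199 + 0.3231i + 0.7821j - 0.5192k


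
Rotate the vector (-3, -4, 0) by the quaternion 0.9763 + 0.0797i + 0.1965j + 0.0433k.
(-2.544, -4.282, 0.44)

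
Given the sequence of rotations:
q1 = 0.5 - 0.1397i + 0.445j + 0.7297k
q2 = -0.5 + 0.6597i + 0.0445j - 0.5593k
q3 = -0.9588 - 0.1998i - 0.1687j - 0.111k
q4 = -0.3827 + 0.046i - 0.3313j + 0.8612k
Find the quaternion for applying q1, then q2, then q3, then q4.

q2 · q1 = 0.2305 + 0.6811i - 0.6035j - 0.3447k
q3 · q2 · q1 = -0.225 - 0.7079i + 0.3953j + 0.5404k
q4 · q3 · q2 · q1 = -0.2158 - 0.2589i - 0.7112j - 0.6169k
-0.2158 - 0.2589i - 0.7112j - 0.6169k


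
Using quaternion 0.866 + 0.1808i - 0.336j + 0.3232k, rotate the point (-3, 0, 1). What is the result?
(-2.161, -1.845, -1.388)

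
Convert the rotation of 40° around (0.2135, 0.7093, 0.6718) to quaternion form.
0.9397 + 0.073i + 0.2426j + 0.2298k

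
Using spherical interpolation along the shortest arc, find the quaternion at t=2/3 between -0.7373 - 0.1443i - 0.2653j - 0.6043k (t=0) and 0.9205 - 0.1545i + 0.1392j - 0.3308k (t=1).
-0.9763 + 0.0577i - 0.2085j + 0.0067k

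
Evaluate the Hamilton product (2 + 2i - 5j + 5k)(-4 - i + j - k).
4 - 10i + 19j - 25k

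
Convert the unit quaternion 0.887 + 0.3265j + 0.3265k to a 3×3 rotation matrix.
[[0.5736, -0.5792, 0.5792], [0.5792, 0.7868, 0.2132], [-0.5792, 0.2132, 0.7868]]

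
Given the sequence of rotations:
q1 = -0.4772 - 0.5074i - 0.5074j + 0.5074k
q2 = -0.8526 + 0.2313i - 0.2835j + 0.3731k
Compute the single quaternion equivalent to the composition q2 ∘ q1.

q2 · q1 = 0.1911 + 0.3677i + 0.2612j - 0.8719k
0.1911 + 0.3677i + 0.2612j - 0.8719k


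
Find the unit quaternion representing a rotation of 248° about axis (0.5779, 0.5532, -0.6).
-0.5592 + 0.4791i + 0.4586j - 0.4974k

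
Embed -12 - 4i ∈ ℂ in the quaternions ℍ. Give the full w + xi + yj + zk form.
-12 - 4i + 0j + 0k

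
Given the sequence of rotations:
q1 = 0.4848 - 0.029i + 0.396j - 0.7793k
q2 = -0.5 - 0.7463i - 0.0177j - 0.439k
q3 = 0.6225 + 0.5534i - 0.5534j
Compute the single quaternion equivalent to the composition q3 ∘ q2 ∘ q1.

q2 · q1 = -0.5991 - 0.1597i - 0.7754j - 0.1192k
q3 · q2 · q1 = -0.7137 - 0.365i - 0.0852j - 0.5917k
-0.7137 - 0.365i - 0.0852j - 0.5917k


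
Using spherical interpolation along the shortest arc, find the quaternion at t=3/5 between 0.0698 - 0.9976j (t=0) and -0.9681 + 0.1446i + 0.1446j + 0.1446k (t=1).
0.7574 - 0.1076i - 0.635j - 0.1076k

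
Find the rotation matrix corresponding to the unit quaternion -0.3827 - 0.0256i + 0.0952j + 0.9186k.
[[-0.7058, 0.6982, -0.1199], [-0.708, -0.689, 0.1553], [0.0258, 0.1945, 0.9806]]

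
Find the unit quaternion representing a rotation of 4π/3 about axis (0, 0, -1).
-0.5 - 0.866k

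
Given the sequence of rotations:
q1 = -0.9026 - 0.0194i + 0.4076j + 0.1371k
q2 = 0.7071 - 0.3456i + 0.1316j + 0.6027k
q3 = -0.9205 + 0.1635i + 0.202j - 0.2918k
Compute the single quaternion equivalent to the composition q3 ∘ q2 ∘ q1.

q2 · q1 = -0.7812 + 0.0706i + 0.2051j - 0.5854k
q3 · q2 · q1 = 0.4953 - 0.2511i - 0.2715j + 0.7861k
0.4953 - 0.2511i - 0.2715j + 0.7861k


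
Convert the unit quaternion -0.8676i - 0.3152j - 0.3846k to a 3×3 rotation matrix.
[[0.5055, 0.5469, 0.6674], [0.5469, -0.8013, 0.2425], [0.6674, 0.2425, -0.7042]]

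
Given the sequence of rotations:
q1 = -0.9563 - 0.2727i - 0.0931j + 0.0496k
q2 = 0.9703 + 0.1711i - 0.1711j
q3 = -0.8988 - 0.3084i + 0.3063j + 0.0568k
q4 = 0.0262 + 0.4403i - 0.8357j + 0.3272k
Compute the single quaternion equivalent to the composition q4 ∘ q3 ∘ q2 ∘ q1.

q2 · q1 = -0.8972 - 0.4367i + 0.0648j - 0.0145k
q3 · q2 · q1 = 0.6527 + 0.6611i - 0.3623j + 0.0758k
q4 · q3 · q2 · q1 = -0.6016 + 0.3599i - 0.372j + 0.6085k
-0.6016 + 0.3599i - 0.372j + 0.6085k


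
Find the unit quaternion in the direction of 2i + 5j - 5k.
0.2722i + 0.6804j - 0.6804k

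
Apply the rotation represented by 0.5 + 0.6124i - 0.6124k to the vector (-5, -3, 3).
(-5.337, 2.725, 2.663)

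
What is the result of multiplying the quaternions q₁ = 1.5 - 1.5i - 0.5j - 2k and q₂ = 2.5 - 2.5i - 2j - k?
-3 - 11i - 0.75j - 4.75k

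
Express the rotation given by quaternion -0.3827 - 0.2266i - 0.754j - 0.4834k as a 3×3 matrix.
[[-0.6044, -0.0283, 0.7962], [0.7117, 0.43, 0.5555], [-0.358, 0.9024, -0.2397]]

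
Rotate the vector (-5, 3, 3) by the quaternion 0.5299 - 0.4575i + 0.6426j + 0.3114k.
(-1.467, 5.107, 3.842)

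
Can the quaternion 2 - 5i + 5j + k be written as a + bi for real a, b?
No. The quaternion 2 - 5i + 5j + k has j-coefficient y = 5 and k-coefficient z = 1, not both zero, so it does not lie in the complex subalgebra spanned by 1 and i.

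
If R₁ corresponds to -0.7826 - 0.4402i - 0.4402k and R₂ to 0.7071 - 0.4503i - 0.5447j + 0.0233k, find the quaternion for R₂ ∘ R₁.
-0.7413 + 0.2809i + 0.2178j - 0.5693k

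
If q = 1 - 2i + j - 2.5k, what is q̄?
1 + 2i - j + 2.5k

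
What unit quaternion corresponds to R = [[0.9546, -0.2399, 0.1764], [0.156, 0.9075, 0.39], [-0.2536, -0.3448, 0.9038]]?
0.9703 - 0.1893i + 0.1108j + 0.102k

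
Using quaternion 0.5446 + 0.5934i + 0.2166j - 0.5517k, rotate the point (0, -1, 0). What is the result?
(-0.858, 0.313, -0.407)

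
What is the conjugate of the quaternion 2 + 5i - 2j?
2 - 5i + 2j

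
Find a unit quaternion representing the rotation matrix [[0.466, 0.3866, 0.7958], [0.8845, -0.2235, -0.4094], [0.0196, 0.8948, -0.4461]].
0.4462 + 0.7307i + 0.4349j + 0.279k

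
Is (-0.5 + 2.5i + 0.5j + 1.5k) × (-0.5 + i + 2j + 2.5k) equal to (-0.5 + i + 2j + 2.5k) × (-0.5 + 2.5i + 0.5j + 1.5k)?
No: pq = -7 - 3.5i - 6j + 2.5k ≠ -7 + 3.5j - 6.5k = qp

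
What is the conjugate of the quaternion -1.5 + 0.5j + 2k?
-1.5 - 0.5j - 2k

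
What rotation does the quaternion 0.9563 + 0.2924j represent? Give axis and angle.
axis = (0, 1, 0), θ = 34°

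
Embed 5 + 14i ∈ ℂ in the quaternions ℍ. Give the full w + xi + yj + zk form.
5 + 14i + 0j + 0k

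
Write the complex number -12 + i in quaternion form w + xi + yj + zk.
-12 + i + 0j + 0k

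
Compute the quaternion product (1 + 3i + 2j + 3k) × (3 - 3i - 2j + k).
13 + 14i - 8j + 10k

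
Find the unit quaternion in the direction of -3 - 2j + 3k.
-0.6396 - 0.4264j + 0.6396k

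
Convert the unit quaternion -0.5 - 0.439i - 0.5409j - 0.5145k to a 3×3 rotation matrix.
[[-0.1146, -0.0396, 0.9926], [0.9894, 0.0851, 0.1176], [-0.0892, 0.9956, 0.0294]]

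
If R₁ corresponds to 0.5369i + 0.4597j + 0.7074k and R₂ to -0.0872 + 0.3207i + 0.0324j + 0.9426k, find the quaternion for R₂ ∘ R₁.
-0.8539 - 0.4572i + 0.2391j + 0.0683k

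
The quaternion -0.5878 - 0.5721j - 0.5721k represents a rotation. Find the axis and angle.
axis = (0, -√2/2, -√2/2), θ = 252°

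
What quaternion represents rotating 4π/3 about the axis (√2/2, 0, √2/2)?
-0.5 + 0.6124i + 0.6124k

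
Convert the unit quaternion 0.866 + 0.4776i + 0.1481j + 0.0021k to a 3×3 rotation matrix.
[[0.9561, 0.1378, 0.2585], [0.1451, 0.5438, -0.8266], [-0.2545, 0.8278, 0.4999]]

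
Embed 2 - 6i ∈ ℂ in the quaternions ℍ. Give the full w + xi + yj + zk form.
2 - 6i + 0j + 0k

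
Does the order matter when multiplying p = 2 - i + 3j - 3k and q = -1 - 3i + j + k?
Yes: pq = -5 + i + 9j + 13k ≠ -5 - 11i - 11j - 3k = qp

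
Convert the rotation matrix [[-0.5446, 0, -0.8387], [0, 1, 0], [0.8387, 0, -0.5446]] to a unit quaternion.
-0.4772 + 0.8788j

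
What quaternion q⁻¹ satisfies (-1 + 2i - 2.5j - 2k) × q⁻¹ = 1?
-0.0656 - 0.1311i + 0.1639j + 0.1311k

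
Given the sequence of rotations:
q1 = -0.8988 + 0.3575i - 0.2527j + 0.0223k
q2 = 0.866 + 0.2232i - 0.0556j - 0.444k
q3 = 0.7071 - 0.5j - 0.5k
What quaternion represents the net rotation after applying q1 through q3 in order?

q2 · q1 = -0.8623 - 0.0045i - 0.3326j + 0.3819k
q3 · q2 · q1 = -0.5851 - 0.3604i + 0.1982j + 0.6989k
-0.5851 - 0.3604i + 0.1982j + 0.6989k


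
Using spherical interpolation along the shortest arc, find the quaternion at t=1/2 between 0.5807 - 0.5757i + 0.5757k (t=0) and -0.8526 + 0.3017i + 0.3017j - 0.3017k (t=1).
0.7467 - 0.4571i - 0.1572j + 0.4571k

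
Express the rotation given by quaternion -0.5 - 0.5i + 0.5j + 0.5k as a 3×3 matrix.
[[0, 0, -1], [-1, 0, 0], [0, 1, 0]]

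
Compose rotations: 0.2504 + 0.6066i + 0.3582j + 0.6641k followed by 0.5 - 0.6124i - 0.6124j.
0.716 - 0.2567i + 0.4324j + 0.4842k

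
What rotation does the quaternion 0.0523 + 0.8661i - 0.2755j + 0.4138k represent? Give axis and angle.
axis = (0.8673, -0.2759, 0.4144), θ = 174°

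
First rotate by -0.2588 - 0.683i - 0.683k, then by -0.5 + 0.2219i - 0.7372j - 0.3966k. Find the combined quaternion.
0.0101 + 0.7876i + 0.6132j - 0.0594k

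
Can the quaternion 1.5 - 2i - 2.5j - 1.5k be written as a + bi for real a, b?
No. The quaternion 1.5 - 2i - 2.5j - 1.5k has j-coefficient y = -2.5 and k-coefficient z = -1.5, not both zero, so it does not lie in the complex subalgebra spanned by 1 and i.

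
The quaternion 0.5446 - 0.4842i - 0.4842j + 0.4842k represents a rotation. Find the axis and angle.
axis = (-√3/3, -√3/3, √3/3), θ = 114°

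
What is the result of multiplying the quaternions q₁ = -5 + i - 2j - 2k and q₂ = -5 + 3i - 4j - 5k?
4 - 18i + 29j + 37k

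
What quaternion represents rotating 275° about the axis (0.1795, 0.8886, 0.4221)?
-0.7373 + 0.1213i + 0.6003j + 0.2852k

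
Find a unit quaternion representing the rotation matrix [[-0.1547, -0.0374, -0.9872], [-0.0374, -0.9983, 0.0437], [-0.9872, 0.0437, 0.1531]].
-0.6501i + 0.0288j + 0.7593k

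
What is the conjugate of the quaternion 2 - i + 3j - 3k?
2 + i - 3j + 3k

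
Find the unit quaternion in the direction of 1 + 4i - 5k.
0.1543 + 0.6172i - 0.7715k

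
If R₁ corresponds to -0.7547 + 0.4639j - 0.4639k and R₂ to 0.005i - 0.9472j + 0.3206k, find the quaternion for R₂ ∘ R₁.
0.5881 + 0.2869i + 0.7172j - 0.2396k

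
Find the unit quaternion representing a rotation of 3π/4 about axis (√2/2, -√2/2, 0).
0.3827 + 0.6533i - 0.6533j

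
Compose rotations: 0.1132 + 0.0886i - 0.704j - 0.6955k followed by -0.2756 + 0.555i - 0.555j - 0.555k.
-0.8571 + 0.0337i + 0.468j - 0.2127k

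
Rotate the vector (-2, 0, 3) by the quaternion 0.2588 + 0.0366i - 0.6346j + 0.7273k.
(0.901, -3.486, -0.188)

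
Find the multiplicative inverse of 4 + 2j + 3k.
0.1379 - 0.069j - 0.1034k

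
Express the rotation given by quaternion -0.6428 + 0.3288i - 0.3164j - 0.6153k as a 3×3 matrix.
[[0.0426, -0.9991, 0.0021], [0.583, 0.0266, 0.8121], [-0.8114, -0.0333, 0.5836]]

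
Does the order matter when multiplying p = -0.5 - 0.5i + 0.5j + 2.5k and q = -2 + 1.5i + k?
Yes: pq = -0.75 + 0.75i + 3.25j - 6.25k ≠ -0.75 - 0.25i - 5.25j - 4.75k = qp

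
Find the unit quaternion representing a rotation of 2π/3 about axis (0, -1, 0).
0.5 - 0.866j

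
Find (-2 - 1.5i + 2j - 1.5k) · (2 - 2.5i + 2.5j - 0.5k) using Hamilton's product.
-13.5 + 4.75i + 2j - 0.75k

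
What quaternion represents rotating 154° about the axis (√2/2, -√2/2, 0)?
0.225 + 0.689i - 0.689j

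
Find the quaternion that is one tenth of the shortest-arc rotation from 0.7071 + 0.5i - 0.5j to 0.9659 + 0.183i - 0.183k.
0.7507 + 0.4767i - 0.4569j - 0.0198k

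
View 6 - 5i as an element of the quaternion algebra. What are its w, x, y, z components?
6 - 5i + 0j + 0k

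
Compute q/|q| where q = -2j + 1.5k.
-0.8j + 0.6k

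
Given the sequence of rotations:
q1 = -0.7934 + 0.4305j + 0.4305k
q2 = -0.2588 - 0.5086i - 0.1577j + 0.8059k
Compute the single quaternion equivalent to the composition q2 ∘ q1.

q2 · q1 = -0.0737 - 0.0113i + 0.2327j - 0.9698k
-0.0737 - 0.0113i + 0.2327j - 0.9698k


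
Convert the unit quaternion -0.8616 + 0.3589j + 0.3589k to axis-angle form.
axis = (0, √2/2, √2/2), θ = 299°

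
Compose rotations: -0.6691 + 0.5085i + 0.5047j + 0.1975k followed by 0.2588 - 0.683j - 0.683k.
0.3064 + 0.3414i + 0.2403j + 0.8554k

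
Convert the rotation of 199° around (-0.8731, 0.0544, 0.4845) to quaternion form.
-0.165 - 0.8611i + 0.0537j + 0.4779k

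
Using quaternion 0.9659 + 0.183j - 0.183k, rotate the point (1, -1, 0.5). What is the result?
(0.689, -1.32, 0.18)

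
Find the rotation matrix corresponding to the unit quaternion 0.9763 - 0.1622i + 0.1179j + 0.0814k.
[[0.9589, -0.1972, 0.2038], [0.1207, 0.9341, 0.3359], [-0.2566, -0.2975, 0.9196]]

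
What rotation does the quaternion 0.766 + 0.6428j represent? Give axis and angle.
axis = (0, 1, 0), θ = 80°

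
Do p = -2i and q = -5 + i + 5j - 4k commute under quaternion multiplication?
No: pq = 2 + 10i - 8j - 10k ≠ 2 + 10i + 8j + 10k = qp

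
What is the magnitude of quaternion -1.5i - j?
1.803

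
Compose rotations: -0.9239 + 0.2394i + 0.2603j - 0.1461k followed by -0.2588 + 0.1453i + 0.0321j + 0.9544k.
0.3354 - 0.4493i + 0.1527j - 0.8138k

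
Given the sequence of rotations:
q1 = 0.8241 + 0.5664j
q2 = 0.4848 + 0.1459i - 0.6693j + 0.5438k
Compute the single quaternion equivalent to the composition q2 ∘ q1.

q2 · q1 = 0.7786 - 0.1878i - 0.277j + 0.5308k
0.7786 - 0.1878i - 0.277j + 0.5308k


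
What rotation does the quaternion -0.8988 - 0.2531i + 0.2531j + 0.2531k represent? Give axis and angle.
axis = (-√3/3, √3/3, √3/3), θ = 308°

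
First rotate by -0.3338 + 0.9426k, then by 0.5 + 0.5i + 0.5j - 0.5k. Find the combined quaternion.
0.3044 + 0.3044i - 0.6382j + 0.6382k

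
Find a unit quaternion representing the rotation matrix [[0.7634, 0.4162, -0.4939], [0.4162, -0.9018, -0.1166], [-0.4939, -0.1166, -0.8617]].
0.939i + 0.2216j - 0.263k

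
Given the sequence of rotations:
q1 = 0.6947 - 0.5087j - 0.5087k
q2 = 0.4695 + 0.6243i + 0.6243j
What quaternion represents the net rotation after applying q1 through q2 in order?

q2 · q1 = 0.6437 + 0.1161i + 0.5124j - 0.5564k
0.6437 + 0.1161i + 0.5124j - 0.5564k


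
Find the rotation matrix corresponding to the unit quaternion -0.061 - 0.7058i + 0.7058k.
[[0.0037, 0.0861, -0.9963], [-0.0861, -0.9926, -0.0861], [-0.9963, 0.0861, 0.0037]]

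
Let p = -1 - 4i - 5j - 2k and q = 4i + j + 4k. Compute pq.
29 - 22i + 7j + 12k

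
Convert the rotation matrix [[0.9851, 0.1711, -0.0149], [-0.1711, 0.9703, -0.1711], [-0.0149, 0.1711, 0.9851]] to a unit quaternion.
0.9925 + 0.0862i - 0.0862k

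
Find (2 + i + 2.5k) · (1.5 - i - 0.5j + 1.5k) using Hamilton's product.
0.25 + 0.75i - 5j + 6.25k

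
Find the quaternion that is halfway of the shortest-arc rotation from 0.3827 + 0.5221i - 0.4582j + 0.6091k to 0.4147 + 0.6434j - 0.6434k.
-0.0183 + 0.2987i - 0.6302j + 0.7165k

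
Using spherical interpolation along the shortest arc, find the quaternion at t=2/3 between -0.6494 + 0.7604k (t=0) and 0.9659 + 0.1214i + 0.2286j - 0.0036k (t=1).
-0.9392 - 0.0873i - 0.1645j + 0.2886k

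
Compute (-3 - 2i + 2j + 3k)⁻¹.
-0.1154 + 0.0769i - 0.0769j - 0.1154k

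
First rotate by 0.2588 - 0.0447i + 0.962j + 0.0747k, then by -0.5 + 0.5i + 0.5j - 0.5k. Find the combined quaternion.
-0.5507 + 0.6701i - 0.3666j + 0.3366k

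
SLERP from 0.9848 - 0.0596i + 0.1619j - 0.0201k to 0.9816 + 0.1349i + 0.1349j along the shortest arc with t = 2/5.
0.9882 + 0.0183i + 0.1518j - 0.0121k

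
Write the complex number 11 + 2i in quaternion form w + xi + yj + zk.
11 + 2i + 0j + 0k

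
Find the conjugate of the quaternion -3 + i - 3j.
-3 - i + 3j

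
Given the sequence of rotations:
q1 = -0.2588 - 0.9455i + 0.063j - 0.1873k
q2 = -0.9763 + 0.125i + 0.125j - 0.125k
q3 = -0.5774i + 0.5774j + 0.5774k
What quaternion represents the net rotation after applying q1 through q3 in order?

q2 · q1 = 0.3396 + 0.8752i + 0.0477j + 0.3413k
q3 · q2 · q1 = 0.2807 - 0.0266i + 0.8985j - 0.3368k
0.2807 - 0.0266i + 0.8985j - 0.3368k


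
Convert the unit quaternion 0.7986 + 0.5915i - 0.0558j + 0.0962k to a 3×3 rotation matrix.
[[0.9753, -0.2197, 0.0247], [0.0876, 0.2817, -0.9555], [0.2029, 0.934, 0.294]]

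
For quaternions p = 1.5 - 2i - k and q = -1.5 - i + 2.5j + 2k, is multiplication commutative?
No: pq = -2.25 + 4i + 8.75j - 0.5k ≠ -2.25 - i - 1.25j + 9.5k = qp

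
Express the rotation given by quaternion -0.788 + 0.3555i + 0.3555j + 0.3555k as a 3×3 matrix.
[[0.4945, 0.813, -0.3075], [-0.3075, 0.4945, 0.813], [0.813, -0.3075, 0.4945]]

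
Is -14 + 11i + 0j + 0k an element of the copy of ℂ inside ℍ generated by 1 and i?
Yes. The quaternion -14 + 11i has j- and k-coefficients y = z = 0, so it lies in the complex subalgebra spanned by 1 and i.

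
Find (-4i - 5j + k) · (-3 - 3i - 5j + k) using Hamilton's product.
-38 + 12i + 16j + 2k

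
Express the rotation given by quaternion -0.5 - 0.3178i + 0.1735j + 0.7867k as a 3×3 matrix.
[[-0.298, 0.6764, -0.6735], [-0.897, -0.4398, -0.0448], [-0.3265, 0.5908, 0.7378]]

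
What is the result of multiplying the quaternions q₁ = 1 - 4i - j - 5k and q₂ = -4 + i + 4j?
4 + 37i + 3j + 5k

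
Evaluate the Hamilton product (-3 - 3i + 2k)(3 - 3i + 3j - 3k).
-12 - 6i - 24j + 6k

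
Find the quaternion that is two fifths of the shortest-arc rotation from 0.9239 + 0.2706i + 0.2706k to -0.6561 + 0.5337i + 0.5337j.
0.9467 - 0.0686i - 0.2543j + 0.1857k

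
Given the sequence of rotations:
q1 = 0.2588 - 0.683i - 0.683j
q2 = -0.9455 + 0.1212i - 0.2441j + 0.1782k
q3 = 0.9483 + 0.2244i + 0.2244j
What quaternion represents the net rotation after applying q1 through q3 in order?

q2 · q1 = -0.3286 + 0.7989i + 0.4609j - 0.2034k
q3 · q2 · q1 = -0.5943 + 0.6382i + 0.409j - 0.2687k
-0.5943 + 0.6382i + 0.409j - 0.2687k


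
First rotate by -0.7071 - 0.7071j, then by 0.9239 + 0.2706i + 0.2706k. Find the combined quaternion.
-0.6533 - 0.6533j - 0.3827k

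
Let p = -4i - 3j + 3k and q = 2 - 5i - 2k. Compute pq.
-14 - 2i - 29j - 9k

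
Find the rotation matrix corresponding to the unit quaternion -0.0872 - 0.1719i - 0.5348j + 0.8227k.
[[-0.9257, 0.3273, -0.1896], [0.0404, -0.4128, -0.9099], [-0.3761, -0.85, 0.3689]]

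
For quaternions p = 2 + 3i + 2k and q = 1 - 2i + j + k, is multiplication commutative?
No: pq = 6 - 3i - 5j + 7k ≠ 6 + i + 9j + k = qp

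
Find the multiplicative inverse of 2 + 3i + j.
0.1429 - 0.2143i - 0.0714j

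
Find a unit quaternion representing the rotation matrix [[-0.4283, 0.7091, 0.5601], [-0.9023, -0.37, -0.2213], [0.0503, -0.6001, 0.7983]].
-0.5 + 0.1894i - 0.2549j + 0.8057k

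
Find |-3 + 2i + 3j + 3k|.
√31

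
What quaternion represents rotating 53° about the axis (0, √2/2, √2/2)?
0.8949 + 0.3155j + 0.3155k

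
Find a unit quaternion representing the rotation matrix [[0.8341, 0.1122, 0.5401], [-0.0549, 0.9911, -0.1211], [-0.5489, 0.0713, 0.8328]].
0.9563 + 0.0503i + 0.2847j - 0.0437k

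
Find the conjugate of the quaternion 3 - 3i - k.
3 + 3i + k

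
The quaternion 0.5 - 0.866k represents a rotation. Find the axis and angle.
axis = (0, 0, -1), θ = 2π/3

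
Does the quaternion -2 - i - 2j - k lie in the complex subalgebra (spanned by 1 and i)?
No. The quaternion -2 - i - 2j - k has j-coefficient y = -2 and k-coefficient z = -1, not both zero, so it does not lie in the complex subalgebra spanned by 1 and i.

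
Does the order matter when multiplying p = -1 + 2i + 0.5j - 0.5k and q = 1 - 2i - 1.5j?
Yes: pq = 3.75 + 3.25i + 3j - 2.5k ≠ 3.75 + 4.75i + j + 1.5k = qp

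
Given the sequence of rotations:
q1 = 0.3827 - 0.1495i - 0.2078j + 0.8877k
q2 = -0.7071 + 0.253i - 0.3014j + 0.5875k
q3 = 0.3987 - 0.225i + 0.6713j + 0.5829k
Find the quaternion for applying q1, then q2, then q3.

q2 · q1 = -0.8169 + 0.0571i - 0.2808j - 0.5005k
q3 · q2 · q1 = 0.1674 + 0.0343i - 0.7397j - 0.6509k
0.1674 + 0.0343i - 0.7397j - 0.6509k


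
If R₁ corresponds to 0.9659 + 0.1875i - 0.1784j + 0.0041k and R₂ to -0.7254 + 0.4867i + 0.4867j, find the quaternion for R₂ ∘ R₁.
-0.7051 + 0.3361i + 0.5975j - 0.1811k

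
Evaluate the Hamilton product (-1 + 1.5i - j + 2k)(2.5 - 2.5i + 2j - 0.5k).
4.25 + 2.75i - 8.75j + 6k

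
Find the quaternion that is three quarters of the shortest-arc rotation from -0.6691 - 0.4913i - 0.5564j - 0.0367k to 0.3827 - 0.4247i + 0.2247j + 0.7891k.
-0.5632 + 0.2026i - 0.3867j - 0.7016k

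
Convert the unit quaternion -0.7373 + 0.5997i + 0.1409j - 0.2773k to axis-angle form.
axis = (0.8877, 0.2086, -0.4105), θ = 275°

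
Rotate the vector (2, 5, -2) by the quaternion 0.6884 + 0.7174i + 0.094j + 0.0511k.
(1.871, 2.194, 4.968)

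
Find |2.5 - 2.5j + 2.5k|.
4.33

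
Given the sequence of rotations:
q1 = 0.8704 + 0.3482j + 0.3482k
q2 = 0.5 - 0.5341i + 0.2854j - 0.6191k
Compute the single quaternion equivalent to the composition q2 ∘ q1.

q2 · q1 = 0.5514 - 0.1499i + 0.6085j - 0.5507k
0.5514 - 0.1499i + 0.6085j - 0.5507k


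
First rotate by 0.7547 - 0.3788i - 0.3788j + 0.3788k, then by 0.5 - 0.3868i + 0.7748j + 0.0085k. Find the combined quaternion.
0.5211 - 0.1846i + 0.5386j + 0.6358k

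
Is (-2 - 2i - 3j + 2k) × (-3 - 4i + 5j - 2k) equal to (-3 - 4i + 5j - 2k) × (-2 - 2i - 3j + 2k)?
No: pq = 17 + 10i - 13j - 24k ≠ 17 + 18i + 11j + 20k = qp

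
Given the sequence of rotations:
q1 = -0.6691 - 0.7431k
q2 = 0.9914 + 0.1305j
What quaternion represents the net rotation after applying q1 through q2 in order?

q2 · q1 = -0.6633 - 0.097i - 0.0873j - 0.7367k
-0.6633 - 0.097i - 0.0873j - 0.7367k


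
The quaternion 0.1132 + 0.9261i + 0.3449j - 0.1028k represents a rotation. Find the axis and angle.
axis = (0.9321, 0.3471, -0.1035), θ = 167°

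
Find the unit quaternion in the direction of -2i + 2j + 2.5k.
-0.5298i + 0.5298j + 0.6623k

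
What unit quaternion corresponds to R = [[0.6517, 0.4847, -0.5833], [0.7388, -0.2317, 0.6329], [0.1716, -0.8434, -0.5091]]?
-0.4772 + 0.7734i + 0.3955j - 0.1331k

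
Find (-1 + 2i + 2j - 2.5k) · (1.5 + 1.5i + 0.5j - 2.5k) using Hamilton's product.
-11.75 - 2.25i + 3.75j - 3.25k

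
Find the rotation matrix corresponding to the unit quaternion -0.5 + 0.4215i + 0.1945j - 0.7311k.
[[-0.1447, -0.5671, -0.8108], [0.8951, -0.4243, 0.1371], [-0.4218, -0.7059, 0.569]]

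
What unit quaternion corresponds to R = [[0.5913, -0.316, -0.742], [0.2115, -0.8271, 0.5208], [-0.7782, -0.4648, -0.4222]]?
-0.2924 + 0.8427i - 0.031j - 0.451k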